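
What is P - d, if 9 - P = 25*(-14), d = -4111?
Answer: 4470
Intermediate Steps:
P = 359 (P = 9 - 25*(-14) = 9 - 1*(-350) = 9 + 350 = 359)
P - d = 359 - 1*(-4111) = 359 + 4111 = 4470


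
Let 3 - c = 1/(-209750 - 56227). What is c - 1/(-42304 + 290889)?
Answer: 198353660243/66117892545 ≈ 3.0000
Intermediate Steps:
c = 797932/265977 (c = 3 - 1/(-209750 - 56227) = 3 - 1/(-265977) = 3 - 1*(-1/265977) = 3 + 1/265977 = 797932/265977 ≈ 3.0000)
c - 1/(-42304 + 290889) = 797932/265977 - 1/(-42304 + 290889) = 797932/265977 - 1/248585 = 198353660243/66117892545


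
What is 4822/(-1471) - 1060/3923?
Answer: -20475966/5770733 ≈ -3.5482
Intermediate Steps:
4822/(-1471) - 1060/3923 = 4822*(-1/1471) - 1060*1/3923 = -4822/1471 - 1060/3923 = -20475966/5770733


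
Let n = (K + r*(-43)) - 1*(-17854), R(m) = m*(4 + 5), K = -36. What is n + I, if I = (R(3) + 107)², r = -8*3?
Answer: 36806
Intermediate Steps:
r = -24
R(m) = 9*m (R(m) = m*9 = 9*m)
I = 17956 (I = (9*3 + 107)² = (27 + 107)² = 134² = 17956)
n = 18850 (n = (-36 - 24*(-43)) - 1*(-17854) = (-36 + 1032) + 17854 = 996 + 17854 = 18850)
n + I = 18850 + 17956 = 36806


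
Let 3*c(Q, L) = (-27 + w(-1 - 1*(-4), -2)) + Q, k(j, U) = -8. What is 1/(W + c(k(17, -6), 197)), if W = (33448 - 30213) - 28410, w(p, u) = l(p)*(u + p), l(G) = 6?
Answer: -3/75554 ≈ -3.9707e-5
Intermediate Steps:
w(p, u) = 6*p + 6*u (w(p, u) = 6*(u + p) = 6*(p + u) = 6*p + 6*u)
c(Q, L) = -7 + Q/3 (c(Q, L) = ((-27 + (6*(-1 - 1*(-4)) + 6*(-2))) + Q)/3 = ((-27 + (6*(-1 + 4) - 12)) + Q)/3 = ((-27 + (6*3 - 12)) + Q)/3 = ((-27 + (18 - 12)) + Q)/3 = ((-27 + 6) + Q)/3 = (-21 + Q)/3 = -7 + Q/3)
W = -25175 (W = 3235 - 28410 = -25175)
1/(W + c(k(17, -6), 197)) = 1/(-25175 + (-7 + (⅓)*(-8))) = 1/(-25175 + (-7 - 8/3)) = 1/(-25175 - 29/3) = 1/(-75554/3) = -3/75554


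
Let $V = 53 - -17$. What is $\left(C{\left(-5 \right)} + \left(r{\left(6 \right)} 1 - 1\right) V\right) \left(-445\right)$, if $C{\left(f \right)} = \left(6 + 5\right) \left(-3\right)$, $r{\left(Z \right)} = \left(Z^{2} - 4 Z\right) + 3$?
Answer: $-421415$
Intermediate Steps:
$r{\left(Z \right)} = 3 + Z^{2} - 4 Z$
$V = 70$ ($V = 53 + 17 = 70$)
$C{\left(f \right)} = -33$ ($C{\left(f \right)} = 11 \left(-3\right) = -33$)
$\left(C{\left(-5 \right)} + \left(r{\left(6 \right)} 1 - 1\right) V\right) \left(-445\right) = \left(-33 + \left(\left(3 + 6^{2} - 24\right) 1 - 1\right) 70\right) \left(-445\right) = \left(-33 + \left(\left(3 + 36 - 24\right) 1 - 1\right) 70\right) \left(-445\right) = \left(-33 + \left(15 \cdot 1 - 1\right) 70\right) \left(-445\right) = \left(-33 + \left(15 - 1\right) 70\right) \left(-445\right) = \left(-33 + 14 \cdot 70\right) \left(-445\right) = \left(-33 + 980\right) \left(-445\right) = 947 \left(-445\right) = -421415$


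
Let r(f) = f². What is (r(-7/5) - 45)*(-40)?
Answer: 8608/5 ≈ 1721.6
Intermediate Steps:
(r(-7/5) - 45)*(-40) = ((-7/5)² - 45)*(-40) = (49/25 - 45)*(-40) = -1076/25*(-40) = 8608/5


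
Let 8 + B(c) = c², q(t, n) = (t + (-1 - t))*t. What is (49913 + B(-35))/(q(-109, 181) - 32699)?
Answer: -5113/3259 ≈ -1.5689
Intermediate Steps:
q(t, n) = -t
B(c) = -8 + c²
(49913 + B(-35))/(q(-109, 181) - 32699) = (49913 + (-8 + (-35)²))/(-1*(-109) - 32699) = (49913 + (-8 + 1225))/(109 - 32699) = (49913 + 1217)/(-32590) = 51130*(-1/32590) = -5113/3259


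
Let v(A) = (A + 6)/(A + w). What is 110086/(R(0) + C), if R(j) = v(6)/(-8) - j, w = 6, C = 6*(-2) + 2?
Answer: -880688/81 ≈ -10873.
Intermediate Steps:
C = -10 (C = -12 + 2 = -10)
v(A) = 1 (v(A) = (A + 6)/(A + 6) = (6 + A)/(6 + A) = 1)
R(j) = -1/8 - j (R(j) = 1/(-8) - j = 1*(-1/8) - j = -1/8 - j)
110086/(R(0) + C) = 110086/((-1/8 - 1*0) - 10) = 110086/((-1/8 + 0) - 10) = 110086/(-1/8 - 10) = 110086/(-81/8) = -8/81*110086 = -880688/81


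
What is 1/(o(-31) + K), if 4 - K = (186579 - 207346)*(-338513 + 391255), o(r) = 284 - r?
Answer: 1/1095293433 ≈ 9.1300e-10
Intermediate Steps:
K = 1095293118 (K = 4 - (186579 - 207346)*(-338513 + 391255) = 4 - (-20767)*52742 = 4 - 1*(-1095293114) = 4 + 1095293114 = 1095293118)
1/(o(-31) + K) = 1/((284 - 1*(-31)) + 1095293118) = 1/((284 + 31) + 1095293118) = 1/(315 + 1095293118) = 1/1095293433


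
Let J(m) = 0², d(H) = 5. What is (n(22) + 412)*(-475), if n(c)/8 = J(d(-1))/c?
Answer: -195700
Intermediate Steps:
J(m) = 0
n(c) = 0 (n(c) = 8*(0/c) = 8*0 = 0)
(n(22) + 412)*(-475) = (0 + 412)*(-475) = 412*(-475) = -195700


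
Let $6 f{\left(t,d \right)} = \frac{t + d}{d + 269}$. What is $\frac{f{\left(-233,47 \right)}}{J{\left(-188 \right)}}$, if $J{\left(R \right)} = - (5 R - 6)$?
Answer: $- \frac{31}{298936} \approx -0.0001037$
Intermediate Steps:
$f{\left(t,d \right)} = \frac{d + t}{6 \left(269 + d\right)}$ ($f{\left(t,d \right)} = \frac{\left(t + d\right) \frac{1}{d + 269}}{6} = \frac{\left(d + t\right) \frac{1}{269 + d}}{6} = \frac{\frac{1}{269 + d} \left(d + t\right)}{6} = \frac{d + t}{6 \left(269 + d\right)}$)
$J{\left(R \right)} = 6 - 5 R$ ($J{\left(R \right)} = - (-6 + 5 R) = 6 - 5 R$)
$\frac{f{\left(-233,47 \right)}}{J{\left(-188 \right)}} = \frac{\frac{1}{6} \frac{1}{269 + 47} \left(47 - 233\right)}{6 - -940} = \frac{\frac{1}{6} \cdot \frac{1}{316} \left(-186\right)}{6 + 940} = \frac{\frac{1}{6} \cdot \frac{1}{316} \left(-186\right)}{946} = \left(- \frac{31}{316}\right) \frac{1}{946} = - \frac{31}{298936}$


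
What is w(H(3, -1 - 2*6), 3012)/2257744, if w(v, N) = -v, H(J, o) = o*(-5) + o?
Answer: -13/564436 ≈ -2.3032e-5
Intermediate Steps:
H(J, o) = -4*o (H(J, o) = -5*o + o = -4*o)
w(H(3, -1 - 2*6), 3012)/2257744 = -(-4)*(-1 - 2*6)/2257744 = -(-4)*(-1 - 12)*(1/2257744) = -(-4)*(-13)*(1/2257744) = -1*52*(1/2257744) = -52*1/2257744 = -13/564436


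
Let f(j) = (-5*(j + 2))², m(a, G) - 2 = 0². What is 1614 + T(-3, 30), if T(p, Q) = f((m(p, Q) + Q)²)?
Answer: 26318514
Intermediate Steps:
m(a, G) = 2 (m(a, G) = 2 + 0² = 2 + 0 = 2)
f(j) = (-10 - 5*j)² (f(j) = (-5*(2 + j))² = (-10 - 5*j)²)
T(p, Q) = 25*(2 + (2 + Q)²)²
1614 + T(-3, 30) = 1614 + 25*(2 + (2 + 30)²)² = 1614 + 25*(2 + 32²)² = 1614 + 25*(2 + 1024)² = 1614 + 25*1026² = 1614 + 25*1052676 = 1614 + 26316900 = 26318514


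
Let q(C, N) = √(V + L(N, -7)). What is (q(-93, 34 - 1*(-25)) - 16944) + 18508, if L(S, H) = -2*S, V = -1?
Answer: 1564 + I*√119 ≈ 1564.0 + 10.909*I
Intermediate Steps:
q(C, N) = √(-1 - 2*N)
(q(-93, 34 - 1*(-25)) - 16944) + 18508 = (√(-1 - 2*(34 - 1*(-25))) - 16944) + 18508 = (√(-1 - 2*(34 + 25)) - 16944) + 18508 = (√(-1 - 2*59) - 16944) + 18508 = (√(-1 - 118) - 16944) + 18508 = (√(-119) - 16944) + 18508 = (I*√119 - 16944) + 18508 = (-16944 + I*√119) + 18508 = 1564 + I*√119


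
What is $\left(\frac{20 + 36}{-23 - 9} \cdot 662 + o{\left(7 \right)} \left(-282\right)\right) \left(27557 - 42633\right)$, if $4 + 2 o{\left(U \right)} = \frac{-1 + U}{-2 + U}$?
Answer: $\frac{57567706}{5} \approx 1.1514 \cdot 10^{7}$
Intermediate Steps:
$o{\left(U \right)} = -2 + \frac{-1 + U}{2 \left(-2 + U\right)}$ ($o{\left(U \right)} = -2 + \frac{\left(-1 + U\right) \frac{1}{-2 + U}}{2} = -2 + \frac{\frac{1}{-2 + U} \left(-1 + U\right)}{2} = -2 + \frac{-1 + U}{2 \left(-2 + U\right)}$)
$\left(\frac{20 + 36}{-23 - 9} \cdot 662 + o{\left(7 \right)} \left(-282\right)\right) \left(27557 - 42633\right) = \left(\frac{20 + 36}{-23 - 9} \cdot 662 + \frac{7 - 21}{2 \left(-2 + 7\right)} \left(-282\right)\right) \left(27557 - 42633\right) = \left(\frac{56}{-32} \cdot 662 + \frac{7 - 21}{2 \cdot 5} \left(-282\right)\right) \left(-15076\right) = \left(56 \left(- \frac{1}{32}\right) 662 + \frac{1}{2} \cdot \frac{1}{5} \left(-14\right) \left(-282\right)\right) \left(-15076\right) = \left(\left(- \frac{7}{4}\right) 662 - - \frac{1974}{5}\right) \left(-15076\right) = \left(- \frac{2317}{2} + \frac{1974}{5}\right) \left(-15076\right) = \left(- \frac{7637}{10}\right) \left(-15076\right) = \frac{57567706}{5}$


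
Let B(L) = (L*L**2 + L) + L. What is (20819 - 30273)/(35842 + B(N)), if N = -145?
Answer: 9454/3013073 ≈ 0.0031377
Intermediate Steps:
B(L) = L**3 + 2*L (B(L) = (L**3 + L) + L = (L + L**3) + L = L**3 + 2*L)
(20819 - 30273)/(35842 + B(N)) = (20819 - 30273)/(35842 - 145*(2 + (-145)**2)) = -9454/(35842 - 145*(2 + 21025)) = -9454/(35842 - 145*21027) = -9454/(35842 - 3048915) = -9454/(-3013073) = -9454*(-1/3013073) = 9454/3013073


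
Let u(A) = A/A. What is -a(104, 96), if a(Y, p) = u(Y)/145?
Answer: -1/145 ≈ -0.0068966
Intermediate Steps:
u(A) = 1
a(Y, p) = 1/145
-a(104, 96) = -1*1/145 = -1/145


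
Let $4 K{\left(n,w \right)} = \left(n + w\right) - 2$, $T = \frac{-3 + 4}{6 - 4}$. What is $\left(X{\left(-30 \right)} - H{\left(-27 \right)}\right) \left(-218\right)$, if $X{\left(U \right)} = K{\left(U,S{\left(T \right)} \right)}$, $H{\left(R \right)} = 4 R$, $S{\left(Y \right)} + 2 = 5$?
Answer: $- \frac{43927}{2} \approx -21964.0$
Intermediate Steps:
$T = \frac{1}{2}$ ($T = 1 \cdot \frac{1}{2} = \frac{1}{2} \approx 0.5$)
$S{\left(Y \right)} = 3$ ($S{\left(Y \right)} = -2 + 5 = 3$)
$K{\left(n,w \right)} = - \frac{1}{2} + \frac{n}{4} + \frac{w}{4}$ ($K{\left(n,w \right)} = \frac{\left(n + w\right) - 2}{4} = \frac{-2 + n + w}{4} = - \frac{1}{2} + \frac{n}{4} + \frac{w}{4}$)
$X{\left(U \right)} = \frac{1}{4} + \frac{U}{4}$ ($X{\left(U \right)} = - \frac{1}{2} + \frac{U}{4} + \frac{1}{4} \cdot 3 = - \frac{1}{2} + \frac{U}{4} + \frac{3}{4} = \frac{1}{4} + \frac{U}{4}$)
$\left(X{\left(-30 \right)} - H{\left(-27 \right)}\right) \left(-218\right) = \left(\left(\frac{1}{4} + \frac{1}{4} \left(-30\right)\right) - 4 \left(-27\right)\right) \left(-218\right) = \left(\left(\frac{1}{4} - \frac{15}{2}\right) - -108\right) \left(-218\right) = \left(- \frac{29}{4} + 108\right) \left(-218\right) = \frac{403}{4} \left(-218\right) = - \frac{43927}{2}$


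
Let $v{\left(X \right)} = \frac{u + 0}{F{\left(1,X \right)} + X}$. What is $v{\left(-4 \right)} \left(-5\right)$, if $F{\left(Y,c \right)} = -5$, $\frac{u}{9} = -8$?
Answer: $-40$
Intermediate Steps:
$u = -72$ ($u = 9 \left(-8\right) = -72$)
$v{\left(X \right)} = - \frac{72}{-5 + X}$ ($v{\left(X \right)} = \frac{-72 + 0}{-5 + X} = - \frac{72}{-5 + X}$)
$v{\left(-4 \right)} \left(-5\right) = - \frac{72}{-5 - 4} \left(-5\right) = - \frac{72}{-9} \left(-5\right) = \left(-72\right) \left(- \frac{1}{9}\right) \left(-5\right) = 8 \left(-5\right) = -40$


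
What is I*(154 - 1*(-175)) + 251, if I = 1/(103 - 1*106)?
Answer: 424/3 ≈ 141.33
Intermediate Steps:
I = -⅓ (I = 1/(103 - 106) = 1/(-3) = -⅓ ≈ -0.33333)
I*(154 - 1*(-175)) + 251 = -(154 - 1*(-175))/3 + 251 = -(154 + 175)/3 + 251 = -⅓*329 + 251 = -329/3 + 251 = 424/3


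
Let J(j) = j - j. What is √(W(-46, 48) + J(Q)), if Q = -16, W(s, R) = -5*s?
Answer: √230 ≈ 15.166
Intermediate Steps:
J(j) = 0
√(W(-46, 48) + J(Q)) = √(-5*(-46) + 0) = √(230 + 0) = √230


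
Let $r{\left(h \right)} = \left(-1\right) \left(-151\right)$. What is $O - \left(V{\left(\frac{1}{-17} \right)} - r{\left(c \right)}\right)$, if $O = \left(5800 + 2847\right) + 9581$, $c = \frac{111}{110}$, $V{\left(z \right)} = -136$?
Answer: $18515$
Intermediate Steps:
$c = \frac{111}{110}$ ($c = 111 \cdot \frac{1}{110} = \frac{111}{110} \approx 1.0091$)
$r{\left(h \right)} = 151$
$O = 18228$ ($O = 8647 + 9581 = 18228$)
$O - \left(V{\left(\frac{1}{-17} \right)} - r{\left(c \right)}\right) = 18228 - \left(-136 - 151\right) = 18228 - -287 = 18228 + 287 = 18515$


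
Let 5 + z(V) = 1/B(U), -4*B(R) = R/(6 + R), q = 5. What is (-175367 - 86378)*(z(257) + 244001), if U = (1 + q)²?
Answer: -191590534630/3 ≈ -6.3864e+10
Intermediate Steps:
U = 36 (U = (1 + 5)² = 6² = 36)
B(R) = -R/(4*(6 + R))
z(V) = -29/3 (z(V) = -5 + 1/(-1*36/(24 + 4*36)) = -5 + 1/(-1*36/(24 + 144)) = -5 + 1/(-1*36/168) = -5 + 1/(-1*36*1/168) = -5 + 1/(-3/14) = -5 - 14/3 = -29/3)
(-175367 - 86378)*(z(257) + 244001) = (-175367 - 86378)*(-29/3 + 244001) = -261745*731974/3 = -191590534630/3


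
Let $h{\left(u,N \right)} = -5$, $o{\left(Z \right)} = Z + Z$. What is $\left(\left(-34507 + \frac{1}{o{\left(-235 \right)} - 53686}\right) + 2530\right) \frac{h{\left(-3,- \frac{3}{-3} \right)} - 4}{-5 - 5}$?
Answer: $- \frac{5195239239}{180520} \approx -28779.0$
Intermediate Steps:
$o{\left(Z \right)} = 2 Z$
$\left(\left(-34507 + \frac{1}{o{\left(-235 \right)} - 53686}\right) + 2530\right) \frac{h{\left(-3,- \frac{3}{-3} \right)} - 4}{-5 - 5} = \left(\left(-34507 + \frac{1}{2 \left(-235\right) - 53686}\right) + 2530\right) \frac{-5 - 4}{-5 - 5} = \left(\left(-34507 + \frac{1}{-470 - 53686}\right) + 2530\right) \left(- \frac{9}{-10}\right) = \left(\left(-34507 + \frac{1}{-54156}\right) + 2530\right) \left(\left(-9\right) \left(- \frac{1}{10}\right)\right) = \left(\left(-34507 - \frac{1}{54156}\right) + 2530\right) \frac{9}{10} = \left(- \frac{1868761093}{54156} + 2530\right) \frac{9}{10} = \left(- \frac{1731746413}{54156}\right) \frac{9}{10} = - \frac{5195239239}{180520}$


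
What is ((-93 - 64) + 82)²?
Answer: 5625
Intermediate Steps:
((-93 - 64) + 82)² = (-157 + 82)² = (-75)² = 5625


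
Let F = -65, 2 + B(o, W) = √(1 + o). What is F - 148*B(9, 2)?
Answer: 231 - 148*√10 ≈ -237.02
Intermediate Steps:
B(o, W) = -2 + √(1 + o)
F - 148*B(9, 2) = -65 - 148*(-2 + √(1 + 9)) = -65 - 148*(-2 + √10) = -65 + (296 - 148*√10) = 231 - 148*√10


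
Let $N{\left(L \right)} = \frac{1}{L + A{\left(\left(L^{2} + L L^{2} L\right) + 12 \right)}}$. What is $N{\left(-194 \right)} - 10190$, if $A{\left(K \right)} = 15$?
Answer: $- \frac{1824011}{179} \approx -10190.0$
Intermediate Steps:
$N{\left(L \right)} = \frac{1}{15 + L}$ ($N{\left(L \right)} = \frac{1}{L + 15} = \frac{1}{15 + L}$)
$N{\left(-194 \right)} - 10190 = \frac{1}{15 - 194} - 10190 = \frac{1}{-179} - 10190 = - \frac{1}{179} - 10190 = - \frac{1824011}{179}$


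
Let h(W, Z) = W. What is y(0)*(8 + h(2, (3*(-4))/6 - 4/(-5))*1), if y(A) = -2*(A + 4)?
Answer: -80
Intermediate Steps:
y(A) = -8 - 2*A (y(A) = -2*(4 + A) = -8 - 2*A)
y(0)*(8 + h(2, (3*(-4))/6 - 4/(-5))*1) = (-8 - 2*0)*(8 + 2*1) = (-8 + 0)*(8 + 2) = -8*10 = -80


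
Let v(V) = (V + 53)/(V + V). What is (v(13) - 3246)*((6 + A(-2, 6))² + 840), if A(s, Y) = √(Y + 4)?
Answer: -37358190/13 - 505980*√10/13 ≈ -2.9968e+6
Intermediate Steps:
v(V) = (53 + V)/(2*V) (v(V) = (53 + V)/((2*V)) = (53 + V)*(1/(2*V)) = (53 + V)/(2*V))
A(s, Y) = √(4 + Y)
(v(13) - 3246)*((6 + A(-2, 6))² + 840) = ((½)*(53 + 13)/13 - 3246)*((6 + √(4 + 6))² + 840) = ((½)*(1/13)*66 - 3246)*((6 + √10)² + 840) = (33/13 - 3246)*(840 + (6 + √10)²) = -42165*(840 + (6 + √10)²)/13 = -35418600/13 - 42165*(6 + √10)²/13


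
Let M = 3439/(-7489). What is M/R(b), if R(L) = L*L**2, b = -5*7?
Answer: 3439/321090875 ≈ 1.0710e-5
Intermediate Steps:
b = -35
R(L) = L**3
M = -3439/7489 (M = 3439*(-1/7489) = -3439/7489 ≈ -0.45921)
M/R(b) = -3439/(7489*((-35)**3)) = -3439/7489/(-42875) = -3439/7489*(-1/42875) = 3439/321090875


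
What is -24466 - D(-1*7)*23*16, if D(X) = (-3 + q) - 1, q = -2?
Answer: -22258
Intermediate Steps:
D(X) = -6 (D(X) = (-3 - 2) - 1 = -5 - 1 = -6)
-24466 - D(-1*7)*23*16 = -24466 - (-6*23)*16 = -24466 - (-138)*16 = -24466 - 1*(-2208) = -24466 + 2208 = -22258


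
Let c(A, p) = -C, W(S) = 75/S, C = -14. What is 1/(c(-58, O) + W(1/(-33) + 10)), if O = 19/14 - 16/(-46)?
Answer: 329/7081 ≈ 0.046462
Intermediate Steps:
O = 549/322 (O = 19*(1/14) - 16*(-1/46) = 19/14 + 8/23 = 549/322 ≈ 1.7050)
c(A, p) = 14 (c(A, p) = -1*(-14) = 14)
1/(c(-58, O) + W(1/(-33) + 10)) = 1/(14 + 75/(1/(-33) + 10)) = 1/(14 + 75/(-1/33 + 10)) = 1/(14 + 75/(329/33)) = 1/(14 + 75*(33/329)) = 1/(14 + 2475/329) = 1/(7081/329) = 329/7081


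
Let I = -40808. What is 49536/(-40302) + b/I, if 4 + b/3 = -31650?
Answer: 50158151/45684556 ≈ 1.0979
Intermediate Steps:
b = -94962 (b = -12 + 3*(-31650) = -12 - 94950 = -94962)
49536/(-40302) + b/I = 49536/(-40302) - 94962/(-40808) = 49536*(-1/40302) - 94962*(-1/40808) = -2752/2239 + 47481/20404 = 50158151/45684556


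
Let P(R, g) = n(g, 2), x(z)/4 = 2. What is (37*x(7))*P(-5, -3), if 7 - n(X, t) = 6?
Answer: 296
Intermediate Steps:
n(X, t) = 1 (n(X, t) = 7 - 1*6 = 7 - 6 = 1)
x(z) = 8 (x(z) = 4*2 = 8)
P(R, g) = 1
(37*x(7))*P(-5, -3) = (37*8)*1 = 296*1 = 296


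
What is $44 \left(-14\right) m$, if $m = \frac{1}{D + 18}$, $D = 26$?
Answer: $-14$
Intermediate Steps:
$m = \frac{1}{44}$ ($m = \frac{1}{26 + 18} = \frac{1}{44} \approx 0.022727$)
$44 \left(-14\right) m = 44 \left(-14\right) \frac{1}{44} = \left(-616\right) \frac{1}{44} = -14$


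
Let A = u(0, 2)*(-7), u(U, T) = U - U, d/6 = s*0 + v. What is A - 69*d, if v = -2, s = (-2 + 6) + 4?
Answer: 828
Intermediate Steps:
s = 8 (s = 4 + 4 = 8)
d = -12 (d = 6*(8*0 - 2) = 6*(0 - 2) = 6*(-2) = -12)
u(U, T) = 0
A = 0 (A = 0*(-7) = 0)
A - 69*d = 0 - 69*(-12) = 0 + 828 = 828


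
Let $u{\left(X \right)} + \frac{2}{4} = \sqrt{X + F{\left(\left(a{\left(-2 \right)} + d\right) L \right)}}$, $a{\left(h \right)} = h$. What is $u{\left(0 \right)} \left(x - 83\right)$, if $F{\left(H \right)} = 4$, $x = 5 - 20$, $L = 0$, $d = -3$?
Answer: $-147$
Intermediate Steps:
$x = -15$
$u{\left(X \right)} = - \frac{1}{2} + \sqrt{4 + X}$ ($u{\left(X \right)} = - \frac{1}{2} + \sqrt{X + 4} = - \frac{1}{2} + \sqrt{4 + X}$)
$u{\left(0 \right)} \left(x - 83\right) = \left(- \frac{1}{2} + \sqrt{4 + 0}\right) \left(-15 - 83\right) = \left(- \frac{1}{2} + \sqrt{4}\right) \left(-98\right) = \left(- \frac{1}{2} + 2\right) \left(-98\right) = \frac{3}{2} \left(-98\right) = -147$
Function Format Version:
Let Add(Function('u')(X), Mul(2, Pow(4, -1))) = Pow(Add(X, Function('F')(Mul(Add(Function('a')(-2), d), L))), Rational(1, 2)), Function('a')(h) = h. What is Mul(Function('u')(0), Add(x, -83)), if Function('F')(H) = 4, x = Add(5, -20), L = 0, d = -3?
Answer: -147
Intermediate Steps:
x = -15
Function('u')(X) = Add(Rational(-1, 2), Pow(Add(4, X), Rational(1, 2))) (Function('u')(X) = Add(Rational(-1, 2), Pow(Add(X, 4), Rational(1, 2))) = Add(Rational(-1, 2), Pow(Add(4, X), Rational(1, 2))))
Mul(Function('u')(0), Add(x, -83)) = Mul(Add(Rational(-1, 2), Pow(Add(4, 0), Rational(1, 2))), Add(-15, -83)) = Mul(Add(Rational(-1, 2), Pow(4, Rational(1, 2))), -98) = Mul(Add(Rational(-1, 2), 2), -98) = Mul(Rational(3, 2), -98) = -147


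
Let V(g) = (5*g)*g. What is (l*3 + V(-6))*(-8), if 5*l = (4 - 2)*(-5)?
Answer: -1392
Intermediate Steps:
V(g) = 5*g**2
l = -2 (l = ((4 - 2)*(-5))/5 = (2*(-5))/5 = (1/5)*(-10) = -2)
(l*3 + V(-6))*(-8) = (-2*3 + 5*(-6)**2)*(-8) = (-6 + 5*36)*(-8) = (-6 + 180)*(-8) = 174*(-8) = -1392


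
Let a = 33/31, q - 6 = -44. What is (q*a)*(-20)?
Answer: 25080/31 ≈ 809.03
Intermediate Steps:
q = -38 (q = 6 - 44 = -38)
a = 33/31 (a = 33*(1/31) = 33/31 ≈ 1.0645)
(q*a)*(-20) = -38*33/31*(-20) = -1254/31*(-20) = 25080/31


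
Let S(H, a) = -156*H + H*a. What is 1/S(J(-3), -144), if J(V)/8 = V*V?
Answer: -1/21600 ≈ -4.6296e-5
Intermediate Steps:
J(V) = 8*V² (J(V) = 8*(V*V) = 8*V²)
1/S(J(-3), -144) = 1/((8*(-3)²)*(-156 - 144)) = 1/((8*9)*(-300)) = 1/(72*(-300)) = 1/(-21600) = -1/21600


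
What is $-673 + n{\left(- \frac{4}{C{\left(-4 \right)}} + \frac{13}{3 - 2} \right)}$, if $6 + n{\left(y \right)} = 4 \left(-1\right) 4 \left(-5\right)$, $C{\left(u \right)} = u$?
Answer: $-599$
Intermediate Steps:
$n{\left(y \right)} = 74$ ($n{\left(y \right)} = -6 + 4 \left(-1\right) 4 \left(-5\right) = -6 + \left(-4\right) 4 \left(-5\right) = -6 - -80 = -6 + 80 = 74$)
$-673 + n{\left(- \frac{4}{C{\left(-4 \right)}} + \frac{13}{3 - 2} \right)} = -673 + 74 = -599$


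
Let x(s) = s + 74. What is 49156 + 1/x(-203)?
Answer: 6341123/129 ≈ 49156.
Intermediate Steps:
x(s) = 74 + s
49156 + 1/x(-203) = 49156 + 1/(74 - 203) = 49156 + 1/(-129) = 49156 - 1/129 = 6341123/129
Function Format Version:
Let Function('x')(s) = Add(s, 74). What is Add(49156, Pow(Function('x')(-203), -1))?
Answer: Rational(6341123, 129) ≈ 49156.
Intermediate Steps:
Function('x')(s) = Add(74, s)
Add(49156, Pow(Function('x')(-203), -1)) = Add(49156, Pow(Add(74, -203), -1)) = Add(49156, Pow(-129, -1)) = Add(49156, Rational(-1, 129)) = Rational(6341123, 129)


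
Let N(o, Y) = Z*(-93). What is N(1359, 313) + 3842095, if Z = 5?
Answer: 3841630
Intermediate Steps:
N(o, Y) = -465 (N(o, Y) = 5*(-93) = -465)
N(1359, 313) + 3842095 = -465 + 3842095 = 3841630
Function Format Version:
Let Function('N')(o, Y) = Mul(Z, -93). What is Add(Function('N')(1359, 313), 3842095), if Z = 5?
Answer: 3841630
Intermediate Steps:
Function('N')(o, Y) = -465 (Function('N')(o, Y) = Mul(5, -93) = -465)
Add(Function('N')(1359, 313), 3842095) = Add(-465, 3842095) = 3841630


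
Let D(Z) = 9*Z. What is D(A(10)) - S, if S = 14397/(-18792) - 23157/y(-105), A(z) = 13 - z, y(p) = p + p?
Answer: -18088463/219240 ≈ -82.505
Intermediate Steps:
y(p) = 2*p
S = 24007943/219240 (S = 14397/(-18792) - 23157/(2*(-105)) = 14397*(-1/18792) - 23157/(-210) = -4799/6264 - 23157*(-1/210) = -4799/6264 + 7719/70 = 24007943/219240 ≈ 109.51)
D(A(10)) - S = 9*(13 - 1*10) - 1*24007943/219240 = 9*(13 - 10) - 24007943/219240 = 9*3 - 24007943/219240 = 27 - 24007943/219240 = -18088463/219240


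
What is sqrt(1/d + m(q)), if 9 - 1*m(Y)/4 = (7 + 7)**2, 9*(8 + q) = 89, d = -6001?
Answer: I*sqrt(26936982749)/6001 ≈ 27.35*I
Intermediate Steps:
q = 17/9 (q = -8 + (1/9)*89 = -8 + 89/9 = 17/9 ≈ 1.8889)
m(Y) = -748 (m(Y) = 36 - 4*(7 + 7)**2 = 36 - 4*14**2 = 36 - 4*196 = 36 - 784 = -748)
sqrt(1/d + m(q)) = sqrt(1/(-6001) - 748) = sqrt(-1/6001 - 748) = sqrt(-4488749/6001) = I*sqrt(26936982749)/6001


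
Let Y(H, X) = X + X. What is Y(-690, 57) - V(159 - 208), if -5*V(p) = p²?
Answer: 2971/5 ≈ 594.20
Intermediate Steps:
Y(H, X) = 2*X
V(p) = -p²/5
Y(-690, 57) - V(159 - 208) = 2*57 - (-1)*(159 - 208)²/5 = 114 - (-1)*(-49)²/5 = 114 - (-1)*2401/5 = 114 - 1*(-2401/5) = 114 + 2401/5 = 2971/5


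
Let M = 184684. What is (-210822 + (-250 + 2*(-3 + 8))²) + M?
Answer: 31462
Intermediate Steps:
(-210822 + (-250 + 2*(-3 + 8))²) + M = (-210822 + (-250 + 2*(-3 + 8))²) + 184684 = (-210822 + (-250 + 2*5)²) + 184684 = (-210822 + (-250 + 10)²) + 184684 = (-210822 + (-240)²) + 184684 = (-210822 + 57600) + 184684 = -153222 + 184684 = 31462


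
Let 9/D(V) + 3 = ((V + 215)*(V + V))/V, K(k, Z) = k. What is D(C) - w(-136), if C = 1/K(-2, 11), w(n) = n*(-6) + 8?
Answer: -117005/142 ≈ -823.98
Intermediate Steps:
w(n) = 8 - 6*n (w(n) = -6*n + 8 = 8 - 6*n)
C = -½ (C = 1/(-2) = -½ ≈ -0.50000)
D(V) = 9/(427 + 2*V) (D(V) = 9/(-3 + ((V + 215)*(V + V))/V) = 9/(-3 + ((215 + V)*(2*V))/V) = 9/(-3 + (2*V*(215 + V))/V) = 9/(-3 + (430 + 2*V)) = 9/(427 + 2*V))
D(C) - w(-136) = 9/(427 + 2*(-½)) - (8 - 6*(-136)) = 9/(427 - 1) - (8 + 816) = 9/426 - 1*824 = 9*(1/426) - 824 = 3/142 - 824 = -117005/142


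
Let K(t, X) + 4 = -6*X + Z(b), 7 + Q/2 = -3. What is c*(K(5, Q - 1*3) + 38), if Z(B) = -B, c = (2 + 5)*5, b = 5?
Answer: 5845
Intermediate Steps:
Q = -20 (Q = -14 + 2*(-3) = -14 - 6 = -20)
c = 35 (c = 7*5 = 35)
K(t, X) = -9 - 6*X (K(t, X) = -4 + (-6*X - 1*5) = -4 + (-6*X - 5) = -4 + (-5 - 6*X) = -9 - 6*X)
c*(K(5, Q - 1*3) + 38) = 35*((-9 - 6*(-20 - 1*3)) + 38) = 35*((-9 - 6*(-20 - 3)) + 38) = 35*((-9 - 6*(-23)) + 38) = 35*((-9 + 138) + 38) = 35*(129 + 38) = 35*167 = 5845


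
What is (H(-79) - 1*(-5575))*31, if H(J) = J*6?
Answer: 158131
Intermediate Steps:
H(J) = 6*J
(H(-79) - 1*(-5575))*31 = (6*(-79) - 1*(-5575))*31 = (-474 + 5575)*31 = 5101*31 = 158131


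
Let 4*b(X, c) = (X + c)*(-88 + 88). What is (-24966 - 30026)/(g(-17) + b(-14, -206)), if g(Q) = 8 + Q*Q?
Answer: -54992/297 ≈ -185.16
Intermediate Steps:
g(Q) = 8 + Q²
b(X, c) = 0 (b(X, c) = ((X + c)*(-88 + 88))/4 = ((X + c)*0)/4 = (¼)*0 = 0)
(-24966 - 30026)/(g(-17) + b(-14, -206)) = (-24966 - 30026)/((8 + (-17)²) + 0) = -54992/((8 + 289) + 0) = -54992/(297 + 0) = -54992/297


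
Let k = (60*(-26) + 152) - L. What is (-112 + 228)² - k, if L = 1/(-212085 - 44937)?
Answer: 3820375007/257022 ≈ 14864.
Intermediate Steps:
L = -1/257022 (L = 1/(-257022) = -1/257022 ≈ -3.8907e-6)
k = -361886975/257022 (k = (60*(-26) + 152) - 1*(-1/257022) = (-1560 + 152) + 1/257022 = -1408 + 1/257022 = -361886975/257022 ≈ -1408.0)
(-112 + 228)² - k = (-112 + 228)² - 1*(-361886975/257022) = 116² + 361886975/257022 = 13456 + 361886975/257022 = 3820375007/257022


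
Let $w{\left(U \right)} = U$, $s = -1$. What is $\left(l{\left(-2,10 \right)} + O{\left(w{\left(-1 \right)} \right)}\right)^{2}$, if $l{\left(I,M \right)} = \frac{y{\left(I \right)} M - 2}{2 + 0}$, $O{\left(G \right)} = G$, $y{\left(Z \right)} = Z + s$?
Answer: $289$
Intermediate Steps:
$y{\left(Z \right)} = -1 + Z$ ($y{\left(Z \right)} = Z - 1 = -1 + Z$)
$l{\left(I,M \right)} = -1 + \frac{M \left(-1 + I\right)}{2}$ ($l{\left(I,M \right)} = \frac{\left(-1 + I\right) M - 2}{2 + 0} = \frac{M \left(-1 + I\right) - 2}{2} = \left(-2 + M \left(-1 + I\right)\right) \frac{1}{2} = -1 + \frac{M \left(-1 + I\right)}{2}$)
$\left(l{\left(-2,10 \right)} + O{\left(w{\left(-1 \right)} \right)}\right)^{2} = \left(\left(-1 + \frac{1}{2} \cdot 10 \left(-1 - 2\right)\right) - 1\right)^{2} = \left(\left(-1 + \frac{1}{2} \cdot 10 \left(-3\right)\right) - 1\right)^{2} = \left(\left(-1 - 15\right) - 1\right)^{2} = \left(-16 - 1\right)^{2} = \left(-17\right)^{2} = 289$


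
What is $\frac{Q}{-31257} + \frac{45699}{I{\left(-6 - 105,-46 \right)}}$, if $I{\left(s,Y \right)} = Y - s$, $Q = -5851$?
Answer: $\frac{1428793958}{2031705} \approx 703.25$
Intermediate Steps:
$\frac{Q}{-31257} + \frac{45699}{I{\left(-6 - 105,-46 \right)}} = - \frac{5851}{-31257} + \frac{45699}{-46 - \left(-6 - 105\right)} = \left(-5851\right) \left(- \frac{1}{31257}\right) + \frac{45699}{-46 - \left(-6 - 105\right)} = \frac{5851}{31257} + \frac{45699}{-46 - -111} = \frac{5851}{31257} + \frac{45699}{-46 + 111} = \frac{5851}{31257} + \frac{45699}{65} = \frac{1428793958}{2031705}$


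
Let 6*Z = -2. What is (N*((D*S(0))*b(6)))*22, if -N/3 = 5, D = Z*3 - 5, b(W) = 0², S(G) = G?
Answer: 0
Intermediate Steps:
Z = -⅓ (Z = (⅙)*(-2) = -⅓ ≈ -0.33333)
b(W) = 0
D = -6 (D = -⅓*3 - 5 = -1 - 5 = -6)
N = -15 (N = -3*5 = -15)
(N*((D*S(0))*b(6)))*22 = -15*(-6*0)*0*22 = -0*0*22 = -15*0*22 = 0*22 = 0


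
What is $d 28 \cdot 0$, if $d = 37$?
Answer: $0$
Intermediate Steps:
$d 28 \cdot 0 = 37 \cdot 28 \cdot 0 = 1036 \cdot 0 = 0$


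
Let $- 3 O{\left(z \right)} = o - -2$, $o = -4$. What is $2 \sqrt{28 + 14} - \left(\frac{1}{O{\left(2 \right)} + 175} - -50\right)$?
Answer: $- \frac{26353}{527} + 2 \sqrt{42} \approx -37.044$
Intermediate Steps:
$O{\left(z \right)} = \frac{2}{3}$ ($O{\left(z \right)} = - \frac{-4 - -2}{3} = - \frac{-4 + 2}{3} = \left(- \frac{1}{3}\right) \left(-2\right) = \frac{2}{3}$)
$2 \sqrt{28 + 14} - \left(\frac{1}{O{\left(2 \right)} + 175} - -50\right) = 2 \sqrt{28 + 14} - \left(\frac{1}{\frac{2}{3} + 175} - -50\right) = 2 \sqrt{42} - \left(\frac{1}{\frac{527}{3}} + 50\right) = 2 \sqrt{42} - \left(\frac{3}{527} + 50\right) = 2 \sqrt{42} - \frac{26353}{527} = - \frac{26353}{527} + 2 \sqrt{42}$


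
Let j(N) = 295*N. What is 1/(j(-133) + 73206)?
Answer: 1/33971 ≈ 2.9437e-5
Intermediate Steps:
1/(j(-133) + 73206) = 1/(295*(-133) + 73206) = 1/(-39235 + 73206) = 1/33971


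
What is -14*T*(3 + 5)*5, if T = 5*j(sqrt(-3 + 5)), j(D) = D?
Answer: -2800*sqrt(2) ≈ -3959.8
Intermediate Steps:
T = 5*sqrt(2) (T = 5*sqrt(-3 + 5) = 5*sqrt(2) ≈ 7.0711)
-14*T*(3 + 5)*5 = -14*5*sqrt(2)*(3 + 5)*5 = -14*5*sqrt(2)*8*5 = -560*sqrt(2)*5 = -2800*sqrt(2)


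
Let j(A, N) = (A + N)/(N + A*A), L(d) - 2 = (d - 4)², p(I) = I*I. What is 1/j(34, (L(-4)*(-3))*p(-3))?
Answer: 313/874 ≈ 0.35812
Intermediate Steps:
p(I) = I²
L(d) = 2 + (-4 + d)² (L(d) = 2 + (d - 4)² = 2 + (-4 + d)²)
j(A, N) = (A + N)/(N + A²)
1/j(34, (L(-4)*(-3))*p(-3)) = 1/((34 + ((2 + (-4 - 4)²)*(-3))*(-3)²)/(((2 + (-4 - 4)²)*(-3))*(-3)² + 34²)) = 1/((34 + ((2 + (-8)²)*(-3))*9)/(((2 + (-8)²)*(-3))*9 + 1156)) = 1/((34 + ((2 + 64)*(-3))*9)/(((2 + 64)*(-3))*9 + 1156)) = 1/((34 + (66*(-3))*9)/((66*(-3))*9 + 1156)) = 1/((34 - 198*9)/(-198*9 + 1156)) = 1/((34 - 1782)/(-1782 + 1156)) = 1/(-1748/(-626)) = 1/(-1/626*(-1748)) = 1/(874/313) = 313/874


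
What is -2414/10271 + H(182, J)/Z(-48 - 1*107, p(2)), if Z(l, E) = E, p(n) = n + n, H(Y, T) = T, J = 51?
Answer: 514165/41084 ≈ 12.515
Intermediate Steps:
p(n) = 2*n
-2414/10271 + H(182, J)/Z(-48 - 1*107, p(2)) = -2414/10271 + 51/((2*2)) = -2414*1/10271 + 51/4 = -2414/10271 + 51*(¼) = -2414/10271 + 51/4 = 514165/41084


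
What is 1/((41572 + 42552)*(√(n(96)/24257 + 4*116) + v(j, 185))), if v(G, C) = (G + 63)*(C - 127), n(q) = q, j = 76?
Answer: 97779967/66314651929506968 - √17063804963/33157325964753484 ≈ 1.4705e-9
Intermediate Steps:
v(G, C) = (-127 + C)*(63 + G) (v(G, C) = (63 + G)*(-127 + C) = (-127 + C)*(63 + G))
1/((41572 + 42552)*(√(n(96)/24257 + 4*116) + v(j, 185))) = 1/((41572 + 42552)*(√(96/24257 + 4*116) + (-8001 - 127*76 + 63*185 + 185*76))) = 1/(84124*(√(96*(1/24257) + 464) + (-8001 - 9652 + 11655 + 14060))) = 1/(84124*(√(96/24257 + 464) + 8062)) = 1/(84124*(√(11255344/24257) + 8062)) = 1/(84124*(4*√17063804963/24257 + 8062)) = 1/(84124*(8062 + 4*√17063804963/24257)) = 1/(678207688 + 336496*√17063804963/24257)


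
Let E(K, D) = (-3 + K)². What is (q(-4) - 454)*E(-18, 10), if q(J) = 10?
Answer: -195804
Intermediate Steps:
(q(-4) - 454)*E(-18, 10) = (10 - 454)*(-3 - 18)² = -444*(-21)² = -444*441 = -195804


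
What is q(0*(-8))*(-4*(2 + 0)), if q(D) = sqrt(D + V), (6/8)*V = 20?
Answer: -32*sqrt(15)/3 ≈ -41.312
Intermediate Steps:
V = 80/3 (V = (4/3)*20 = 80/3 ≈ 26.667)
q(D) = sqrt(80/3 + D) (q(D) = sqrt(D + 80/3) = sqrt(80/3 + D))
q(0*(-8))*(-4*(2 + 0)) = (sqrt(240 + 9*(0*(-8)))/3)*(-4*(2 + 0)) = (sqrt(240 + 9*0)/3)*(-4*2) = (sqrt(240 + 0)/3)*(-8) = (sqrt(240)/3)*(-8) = ((4*sqrt(15))/3)*(-8) = (4*sqrt(15)/3)*(-8) = -32*sqrt(15)/3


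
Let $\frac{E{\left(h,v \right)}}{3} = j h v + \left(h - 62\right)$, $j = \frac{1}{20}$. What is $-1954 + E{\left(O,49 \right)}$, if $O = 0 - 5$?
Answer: $- \frac{8767}{4} \approx -2191.8$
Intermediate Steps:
$j = \frac{1}{20} \approx 0.05$
$O = -5$ ($O = 0 - 5 = -5$)
$E{\left(h,v \right)} = -186 + 3 h + \frac{3 h v}{20}$ ($E{\left(h,v \right)} = 3 \left(\frac{h}{20} v + \left(h - 62\right)\right) = 3 \left(\frac{h v}{20} + \left(-62 + h\right)\right) = 3 \left(-62 + h + \frac{h v}{20}\right) = -186 + 3 h + \frac{3 h v}{20}$)
$-1954 + E{\left(O,49 \right)} = -1954 + \left(-186 + 3 \left(-5\right) + \frac{3}{20} \left(-5\right) 49\right) = -1954 - \frac{951}{4} = - \frac{8767}{4}$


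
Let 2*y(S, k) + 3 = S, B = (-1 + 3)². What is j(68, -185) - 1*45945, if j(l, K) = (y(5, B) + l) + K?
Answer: -46061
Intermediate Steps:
B = 4 (B = 2² = 4)
y(S, k) = -3/2 + S/2
j(l, K) = 1 + K + l (j(l, K) = ((-3/2 + (½)*5) + l) + K = ((-3/2 + 5/2) + l) + K = (1 + l) + K = 1 + K + l)
j(68, -185) - 1*45945 = (1 - 185 + 68) - 1*45945 = -116 - 45945 = -46061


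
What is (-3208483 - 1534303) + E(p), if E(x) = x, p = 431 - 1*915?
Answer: -4743270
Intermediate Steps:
p = -484 (p = 431 - 915 = -484)
(-3208483 - 1534303) + E(p) = (-3208483 - 1534303) - 484 = -4742786 - 484 = -4743270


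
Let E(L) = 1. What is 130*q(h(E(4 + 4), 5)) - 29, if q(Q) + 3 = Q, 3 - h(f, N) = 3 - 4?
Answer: 101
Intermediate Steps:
h(f, N) = 4 (h(f, N) = 3 - (3 - 4) = 3 - 1*(-1) = 3 + 1 = 4)
q(Q) = -3 + Q
130*q(h(E(4 + 4), 5)) - 29 = 130*(-3 + 4) - 29 = 130*1 - 29 = 130 - 29 = 101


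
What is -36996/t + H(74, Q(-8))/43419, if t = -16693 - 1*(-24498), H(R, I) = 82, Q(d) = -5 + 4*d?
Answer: -39163154/8265495 ≈ -4.7382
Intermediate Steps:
t = 7805 (t = -16693 + 24498 = 7805)
-36996/t + H(74, Q(-8))/43419 = -36996/7805 + 82/43419 = -36996*1/7805 + 82*(1/43419) = -36996/7805 + 2/1059 = -39163154/8265495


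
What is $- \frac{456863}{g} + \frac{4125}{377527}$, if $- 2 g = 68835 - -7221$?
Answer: $\frac{172634983301}{14356596756} \approx 12.025$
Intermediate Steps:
$g = -38028$ ($g = - \frac{68835 - -7221}{2} = - \frac{68835 + 7221}{2} = \left(- \frac{1}{2}\right) 76056 = -38028$)
$- \frac{456863}{g} + \frac{4125}{377527} = - \frac{456863}{-38028} + \frac{4125}{377527} = \left(-456863\right) \left(- \frac{1}{38028}\right) + 4125 \cdot \frac{1}{377527} = \frac{456863}{38028} + \frac{4125}{377527} = \frac{172634983301}{14356596756}$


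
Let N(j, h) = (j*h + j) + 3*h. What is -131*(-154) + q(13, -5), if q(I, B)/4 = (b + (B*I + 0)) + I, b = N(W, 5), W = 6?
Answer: 20170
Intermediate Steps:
N(j, h) = j + 3*h + h*j (N(j, h) = (h*j + j) + 3*h = (j + h*j) + 3*h = j + 3*h + h*j)
b = 51 (b = 6 + 3*5 + 5*6 = 6 + 15 + 30 = 51)
q(I, B) = 204 + 4*I + 4*B*I (q(I, B) = 4*((51 + (B*I + 0)) + I) = 4*((51 + B*I) + I) = 4*(51 + I + B*I) = 204 + 4*I + 4*B*I)
-131*(-154) + q(13, -5) = -131*(-154) + (204 + 4*13 + 4*(-5)*13) = 20174 + (204 + 52 - 260) = 20174 - 4 = 20170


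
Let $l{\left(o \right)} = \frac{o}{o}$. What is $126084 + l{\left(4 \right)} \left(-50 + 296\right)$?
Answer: $126330$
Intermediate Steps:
$l{\left(o \right)} = 1$
$126084 + l{\left(4 \right)} \left(-50 + 296\right) = 126084 + 1 \left(-50 + 296\right) = 126084 + 1 \cdot 246 = 126084 + 246 = 126330$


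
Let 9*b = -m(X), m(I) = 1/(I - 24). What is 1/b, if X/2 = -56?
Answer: 1224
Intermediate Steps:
X = -112 (X = 2*(-56) = -112)
m(I) = 1/(-24 + I)
b = 1/1224 (b = (-1/(-24 - 112))/9 = (-1/(-136))/9 = (-1*(-1/136))/9 = (⅑)*(1/136) = 1/1224 ≈ 0.00081699)
1/b = 1/(1/1224) = 1224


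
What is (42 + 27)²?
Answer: 4761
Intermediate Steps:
(42 + 27)² = 69² = 4761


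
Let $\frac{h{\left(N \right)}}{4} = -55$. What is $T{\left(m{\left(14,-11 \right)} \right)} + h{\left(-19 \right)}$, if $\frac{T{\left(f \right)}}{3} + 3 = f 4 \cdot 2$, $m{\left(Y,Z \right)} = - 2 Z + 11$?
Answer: $563$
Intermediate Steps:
$m{\left(Y,Z \right)} = 11 - 2 Z$
$T{\left(f \right)} = -9 + 24 f$ ($T{\left(f \right)} = -9 + 3 f 4 \cdot 2 = -9 + 3 \cdot 4 f 2 = -9 + 3 \cdot 8 f = -9 + 24 f$)
$h{\left(N \right)} = -220$ ($h{\left(N \right)} = 4 \left(-55\right) = -220$)
$T{\left(m{\left(14,-11 \right)} \right)} + h{\left(-19 \right)} = \left(-9 + 24 \left(11 - -22\right)\right) - 220 = \left(-9 + 24 \left(11 + 22\right)\right) - 220 = \left(-9 + 24 \cdot 33\right) - 220 = \left(-9 + 792\right) - 220 = 783 - 220 = 563$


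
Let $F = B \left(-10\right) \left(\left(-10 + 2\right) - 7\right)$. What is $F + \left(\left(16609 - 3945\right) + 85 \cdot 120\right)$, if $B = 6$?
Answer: $23764$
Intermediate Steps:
$F = 900$ ($F = 6 \left(-10\right) \left(\left(-10 + 2\right) - 7\right) = - 60 \left(-8 - 7\right) = \left(-60\right) \left(-15\right) = 900$)
$F + \left(\left(16609 - 3945\right) + 85 \cdot 120\right) = 900 + \left(\left(16609 - 3945\right) + 85 \cdot 120\right) = 900 + \left(12664 + 10200\right) = 900 + 22864 = 23764$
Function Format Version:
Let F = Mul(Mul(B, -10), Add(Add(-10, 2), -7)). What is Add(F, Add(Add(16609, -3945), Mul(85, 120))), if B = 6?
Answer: 23764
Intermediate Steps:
F = 900 (F = Mul(Mul(6, -10), Add(Add(-10, 2), -7)) = Mul(-60, Add(-8, -7)) = Mul(-60, -15) = 900)
Add(F, Add(Add(16609, -3945), Mul(85, 120))) = Add(900, Add(Add(16609, -3945), Mul(85, 120))) = Add(900, Add(12664, 10200)) = Add(900, 22864) = 23764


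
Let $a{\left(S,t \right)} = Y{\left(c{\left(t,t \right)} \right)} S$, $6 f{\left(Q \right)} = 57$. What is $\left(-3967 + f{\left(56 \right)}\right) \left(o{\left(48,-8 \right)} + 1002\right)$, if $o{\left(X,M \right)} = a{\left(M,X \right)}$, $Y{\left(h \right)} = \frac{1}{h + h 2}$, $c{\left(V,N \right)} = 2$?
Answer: $- \frac{11880415}{3} \approx -3.9601 \cdot 10^{6}$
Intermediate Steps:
$f{\left(Q \right)} = \frac{19}{2}$ ($f{\left(Q \right)} = \frac{1}{6} \cdot 57 = \frac{19}{2}$)
$Y{\left(h \right)} = \frac{1}{3 h}$ ($Y{\left(h \right)} = \frac{1}{h + 2 h} = \frac{1}{3 h}$)
$a{\left(S,t \right)} = \frac{S}{6}$ ($a{\left(S,t \right)} = \frac{1}{3 \cdot 2} S = \frac{1}{3} \cdot \frac{1}{2} S = \frac{S}{6}$)
$o{\left(X,M \right)} = \frac{M}{6}$
$\left(-3967 + f{\left(56 \right)}\right) \left(o{\left(48,-8 \right)} + 1002\right) = \left(-3967 + \frac{19}{2}\right) \left(\frac{1}{6} \left(-8\right) + 1002\right) = - \frac{7915 \left(- \frac{4}{3} + 1002\right)}{2} = \left(- \frac{7915}{2}\right) \frac{3002}{3} = - \frac{11880415}{3}$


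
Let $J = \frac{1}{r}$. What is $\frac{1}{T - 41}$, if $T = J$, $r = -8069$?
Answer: $- \frac{8069}{330830} \approx -0.02439$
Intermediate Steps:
$J = - \frac{1}{8069}$ ($J = \frac{1}{-8069} = - \frac{1}{8069} \approx -0.00012393$)
$T = - \frac{1}{8069} \approx -0.00012393$
$\frac{1}{T - 41} = \frac{1}{- \frac{1}{8069} - 41} = \frac{1}{- \frac{330830}{8069}} = - \frac{8069}{330830}$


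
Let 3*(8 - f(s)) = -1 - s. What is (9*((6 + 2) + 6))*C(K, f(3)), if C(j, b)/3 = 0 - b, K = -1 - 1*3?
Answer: -3528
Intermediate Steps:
f(s) = 25/3 + s/3 (f(s) = 8 - (-1 - s)/3 = 8 + (⅓ + s/3) = 25/3 + s/3)
K = -4 (K = -1 - 3 = -4)
C(j, b) = -3*b (C(j, b) = 3*(0 - b) = 3*(-b) = -3*b)
(9*((6 + 2) + 6))*C(K, f(3)) = (9*((6 + 2) + 6))*(-3*(25/3 + (⅓)*3)) = (9*(8 + 6))*(-3*(25/3 + 1)) = (9*14)*(-3*28/3) = 126*(-28) = -3528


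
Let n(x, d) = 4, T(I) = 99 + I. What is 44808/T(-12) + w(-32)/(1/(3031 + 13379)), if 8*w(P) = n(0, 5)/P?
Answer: 240007/928 ≈ 258.63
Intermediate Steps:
w(P) = 1/(2*P) (w(P) = (4/P)/8 = 1/(2*P))
44808/T(-12) + w(-32)/(1/(3031 + 13379)) = 44808/(99 - 12) + ((1/2)/(-32))/(1/(3031 + 13379)) = 44808/87 + ((1/2)*(-1/32))/(1/16410) = 44808*(1/87) - 1/(64*1/16410) = 14936/29 - 1/64*16410 = 14936/29 - 8205/32 = 240007/928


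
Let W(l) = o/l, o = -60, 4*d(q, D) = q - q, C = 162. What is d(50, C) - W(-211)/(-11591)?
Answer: 60/2445701 ≈ 2.4533e-5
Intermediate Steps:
d(q, D) = 0 (d(q, D) = (q - q)/4 = (1/4)*0 = 0)
W(l) = -60/l
d(50, C) - W(-211)/(-11591) = 0 - (-60/(-211))/(-11591) = 0 - (-60*(-1/211))*(-1)/11591 = 0 - 60*(-1)/(211*11591) = 0 - 1*(-60/2445701) = 0 + 60/2445701 = 60/2445701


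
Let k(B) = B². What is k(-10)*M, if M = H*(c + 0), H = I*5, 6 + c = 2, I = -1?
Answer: 2000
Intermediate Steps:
c = -4 (c = -6 + 2 = -4)
H = -5 (H = -1*5 = -5)
M = 20 (M = -5*(-4 + 0) = -5*(-4) = 20)
k(-10)*M = (-10)²*20 = 100*20 = 2000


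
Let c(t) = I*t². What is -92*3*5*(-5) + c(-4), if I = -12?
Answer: 6708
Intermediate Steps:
c(t) = -12*t²
-92*3*5*(-5) + c(-4) = -92*3*5*(-5) - 12*(-4)² = -1380*(-5) - 12*16 = -92*(-75) - 192 = 6900 - 192 = 6708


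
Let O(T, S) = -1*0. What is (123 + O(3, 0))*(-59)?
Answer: -7257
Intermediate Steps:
O(T, S) = 0
(123 + O(3, 0))*(-59) = (123 + 0)*(-59) = 123*(-59) = -7257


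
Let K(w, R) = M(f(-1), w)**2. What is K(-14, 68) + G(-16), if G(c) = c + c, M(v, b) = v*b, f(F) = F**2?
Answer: 164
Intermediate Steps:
M(v, b) = b*v
K(w, R) = w**2 (K(w, R) = (w*(-1)**2)**2 = (w*1)**2 = w**2)
G(c) = 2*c
K(-14, 68) + G(-16) = (-14)**2 + 2*(-16) = 196 - 32 = 164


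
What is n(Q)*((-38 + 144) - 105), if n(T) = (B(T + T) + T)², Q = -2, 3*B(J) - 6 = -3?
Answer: 1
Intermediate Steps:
B(J) = 1 (B(J) = 2 + (⅓)*(-3) = 2 - 1 = 1)
n(T) = (1 + T)²
n(Q)*((-38 + 144) - 105) = (1 - 2)²*((-38 + 144) - 105) = (-1)²*(106 - 105) = 1*1 = 1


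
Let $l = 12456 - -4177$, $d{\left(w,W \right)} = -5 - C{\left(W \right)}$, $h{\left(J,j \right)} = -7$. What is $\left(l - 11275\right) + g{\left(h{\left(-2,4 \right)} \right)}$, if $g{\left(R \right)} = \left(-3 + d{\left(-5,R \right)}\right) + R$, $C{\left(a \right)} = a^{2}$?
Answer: $5294$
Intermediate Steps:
$d{\left(w,W \right)} = -5 - W^{2}$
$g{\left(R \right)} = -8 + R - R^{2}$ ($g{\left(R \right)} = \left(-3 - \left(5 + R^{2}\right)\right) + R = \left(-8 - R^{2}\right) + R = -8 + R - R^{2}$)
$l = 16633$ ($l = 12456 + 4177 = 16633$)
$\left(l - 11275\right) + g{\left(h{\left(-2,4 \right)} \right)} = \left(16633 - 11275\right) - 64 = 5358 - 64 = 5294$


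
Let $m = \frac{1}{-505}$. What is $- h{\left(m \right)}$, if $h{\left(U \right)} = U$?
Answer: $\frac{1}{505} \approx 0.0019802$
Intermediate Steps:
$m = - \frac{1}{505} \approx -0.0019802$
$- h{\left(m \right)} = \left(-1\right) \left(- \frac{1}{505}\right) = \frac{1}{505}$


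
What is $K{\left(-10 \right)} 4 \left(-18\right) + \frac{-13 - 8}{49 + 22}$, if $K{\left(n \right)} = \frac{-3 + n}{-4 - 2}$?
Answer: $- \frac{11097}{71} \approx -156.3$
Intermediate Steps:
$K{\left(n \right)} = \frac{1}{2} - \frac{n}{6}$ ($K{\left(n \right)} = \frac{-3 + n}{-6} = \left(-3 + n\right) \left(- \frac{1}{6}\right) = \frac{1}{2} - \frac{n}{6}$)
$K{\left(-10 \right)} 4 \left(-18\right) + \frac{-13 - 8}{49 + 22} = \left(\frac{1}{2} - - \frac{5}{3}\right) 4 \left(-18\right) + \frac{-13 - 8}{49 + 22} = \left(\frac{1}{2} + \frac{5}{3}\right) \left(-72\right) - \frac{21}{71} = \frac{13}{6} \left(-72\right) - \frac{21}{71} = -156 - \frac{21}{71} = - \frac{11097}{71}$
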